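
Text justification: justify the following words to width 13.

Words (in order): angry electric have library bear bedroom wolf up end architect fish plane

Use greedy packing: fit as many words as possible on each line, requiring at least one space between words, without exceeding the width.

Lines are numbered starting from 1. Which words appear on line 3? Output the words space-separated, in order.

Answer: library bear

Derivation:
Line 1: ['angry'] (min_width=5, slack=8)
Line 2: ['electric', 'have'] (min_width=13, slack=0)
Line 3: ['library', 'bear'] (min_width=12, slack=1)
Line 4: ['bedroom', 'wolf'] (min_width=12, slack=1)
Line 5: ['up', 'end'] (min_width=6, slack=7)
Line 6: ['architect'] (min_width=9, slack=4)
Line 7: ['fish', 'plane'] (min_width=10, slack=3)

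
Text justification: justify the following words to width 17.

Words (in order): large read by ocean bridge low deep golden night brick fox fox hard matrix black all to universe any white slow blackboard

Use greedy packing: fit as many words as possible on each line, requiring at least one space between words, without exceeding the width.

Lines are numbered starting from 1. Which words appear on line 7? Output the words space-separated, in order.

Line 1: ['large', 'read', 'by'] (min_width=13, slack=4)
Line 2: ['ocean', 'bridge', 'low'] (min_width=16, slack=1)
Line 3: ['deep', 'golden', 'night'] (min_width=17, slack=0)
Line 4: ['brick', 'fox', 'fox'] (min_width=13, slack=4)
Line 5: ['hard', 'matrix', 'black'] (min_width=17, slack=0)
Line 6: ['all', 'to', 'universe'] (min_width=15, slack=2)
Line 7: ['any', 'white', 'slow'] (min_width=14, slack=3)
Line 8: ['blackboard'] (min_width=10, slack=7)

Answer: any white slow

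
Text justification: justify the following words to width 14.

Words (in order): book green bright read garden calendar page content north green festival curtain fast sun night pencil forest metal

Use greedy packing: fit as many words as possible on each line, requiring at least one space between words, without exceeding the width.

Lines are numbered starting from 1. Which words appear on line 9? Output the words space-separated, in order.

Line 1: ['book', 'green'] (min_width=10, slack=4)
Line 2: ['bright', 'read'] (min_width=11, slack=3)
Line 3: ['garden'] (min_width=6, slack=8)
Line 4: ['calendar', 'page'] (min_width=13, slack=1)
Line 5: ['content', 'north'] (min_width=13, slack=1)
Line 6: ['green', 'festival'] (min_width=14, slack=0)
Line 7: ['curtain', 'fast'] (min_width=12, slack=2)
Line 8: ['sun', 'night'] (min_width=9, slack=5)
Line 9: ['pencil', 'forest'] (min_width=13, slack=1)
Line 10: ['metal'] (min_width=5, slack=9)

Answer: pencil forest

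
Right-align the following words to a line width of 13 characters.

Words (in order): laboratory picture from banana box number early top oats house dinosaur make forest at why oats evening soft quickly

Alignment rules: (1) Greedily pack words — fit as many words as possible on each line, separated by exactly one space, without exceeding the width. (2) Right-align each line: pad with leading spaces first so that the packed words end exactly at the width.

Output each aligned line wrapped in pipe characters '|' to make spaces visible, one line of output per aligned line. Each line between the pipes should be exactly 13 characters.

Line 1: ['laboratory'] (min_width=10, slack=3)
Line 2: ['picture', 'from'] (min_width=12, slack=1)
Line 3: ['banana', 'box'] (min_width=10, slack=3)
Line 4: ['number', 'early'] (min_width=12, slack=1)
Line 5: ['top', 'oats'] (min_width=8, slack=5)
Line 6: ['house'] (min_width=5, slack=8)
Line 7: ['dinosaur', 'make'] (min_width=13, slack=0)
Line 8: ['forest', 'at', 'why'] (min_width=13, slack=0)
Line 9: ['oats', 'evening'] (min_width=12, slack=1)
Line 10: ['soft', 'quickly'] (min_width=12, slack=1)

Answer: |   laboratory|
| picture from|
|   banana box|
| number early|
|     top oats|
|        house|
|dinosaur make|
|forest at why|
| oats evening|
| soft quickly|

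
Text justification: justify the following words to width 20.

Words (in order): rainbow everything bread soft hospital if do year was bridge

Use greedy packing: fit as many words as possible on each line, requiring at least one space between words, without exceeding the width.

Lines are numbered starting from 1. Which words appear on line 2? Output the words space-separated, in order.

Answer: bread soft hospital

Derivation:
Line 1: ['rainbow', 'everything'] (min_width=18, slack=2)
Line 2: ['bread', 'soft', 'hospital'] (min_width=19, slack=1)
Line 3: ['if', 'do', 'year', 'was'] (min_width=14, slack=6)
Line 4: ['bridge'] (min_width=6, slack=14)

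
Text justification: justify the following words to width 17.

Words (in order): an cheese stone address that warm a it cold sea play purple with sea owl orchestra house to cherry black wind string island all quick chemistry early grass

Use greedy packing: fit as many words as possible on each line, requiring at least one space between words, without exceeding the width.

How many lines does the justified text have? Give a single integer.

Answer: 10

Derivation:
Line 1: ['an', 'cheese', 'stone'] (min_width=15, slack=2)
Line 2: ['address', 'that', 'warm'] (min_width=17, slack=0)
Line 3: ['a', 'it', 'cold', 'sea'] (min_width=13, slack=4)
Line 4: ['play', 'purple', 'with'] (min_width=16, slack=1)
Line 5: ['sea', 'owl', 'orchestra'] (min_width=17, slack=0)
Line 6: ['house', 'to', 'cherry'] (min_width=15, slack=2)
Line 7: ['black', 'wind', 'string'] (min_width=17, slack=0)
Line 8: ['island', 'all', 'quick'] (min_width=16, slack=1)
Line 9: ['chemistry', 'early'] (min_width=15, slack=2)
Line 10: ['grass'] (min_width=5, slack=12)
Total lines: 10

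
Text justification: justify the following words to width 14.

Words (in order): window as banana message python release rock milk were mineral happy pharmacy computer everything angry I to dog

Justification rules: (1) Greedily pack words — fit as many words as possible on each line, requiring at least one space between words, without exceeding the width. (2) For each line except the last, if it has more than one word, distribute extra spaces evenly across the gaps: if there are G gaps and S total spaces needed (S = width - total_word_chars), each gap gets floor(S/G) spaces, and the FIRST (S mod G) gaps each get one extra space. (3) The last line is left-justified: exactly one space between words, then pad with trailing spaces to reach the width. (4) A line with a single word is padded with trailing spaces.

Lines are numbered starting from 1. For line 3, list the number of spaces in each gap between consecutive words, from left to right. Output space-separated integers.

Answer: 1

Derivation:
Line 1: ['window', 'as'] (min_width=9, slack=5)
Line 2: ['banana', 'message'] (min_width=14, slack=0)
Line 3: ['python', 'release'] (min_width=14, slack=0)
Line 4: ['rock', 'milk', 'were'] (min_width=14, slack=0)
Line 5: ['mineral', 'happy'] (min_width=13, slack=1)
Line 6: ['pharmacy'] (min_width=8, slack=6)
Line 7: ['computer'] (min_width=8, slack=6)
Line 8: ['everything'] (min_width=10, slack=4)
Line 9: ['angry', 'I', 'to', 'dog'] (min_width=14, slack=0)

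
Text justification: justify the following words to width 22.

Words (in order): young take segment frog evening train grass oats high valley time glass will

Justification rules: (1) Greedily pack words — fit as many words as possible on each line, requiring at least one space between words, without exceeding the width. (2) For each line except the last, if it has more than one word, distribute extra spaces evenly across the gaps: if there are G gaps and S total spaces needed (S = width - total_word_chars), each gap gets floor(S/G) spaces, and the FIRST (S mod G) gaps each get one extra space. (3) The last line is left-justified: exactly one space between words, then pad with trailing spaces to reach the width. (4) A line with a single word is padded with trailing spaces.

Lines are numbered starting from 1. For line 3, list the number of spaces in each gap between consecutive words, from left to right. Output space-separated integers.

Answer: 1 1 1

Derivation:
Line 1: ['young', 'take', 'segment'] (min_width=18, slack=4)
Line 2: ['frog', 'evening', 'train'] (min_width=18, slack=4)
Line 3: ['grass', 'oats', 'high', 'valley'] (min_width=22, slack=0)
Line 4: ['time', 'glass', 'will'] (min_width=15, slack=7)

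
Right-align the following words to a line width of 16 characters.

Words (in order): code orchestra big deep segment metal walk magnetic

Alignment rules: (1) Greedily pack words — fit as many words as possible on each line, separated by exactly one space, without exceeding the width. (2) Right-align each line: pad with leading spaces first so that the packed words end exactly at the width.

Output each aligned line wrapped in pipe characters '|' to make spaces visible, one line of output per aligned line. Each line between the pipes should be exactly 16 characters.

Line 1: ['code', 'orchestra'] (min_width=14, slack=2)
Line 2: ['big', 'deep', 'segment'] (min_width=16, slack=0)
Line 3: ['metal', 'walk'] (min_width=10, slack=6)
Line 4: ['magnetic'] (min_width=8, slack=8)

Answer: |  code orchestra|
|big deep segment|
|      metal walk|
|        magnetic|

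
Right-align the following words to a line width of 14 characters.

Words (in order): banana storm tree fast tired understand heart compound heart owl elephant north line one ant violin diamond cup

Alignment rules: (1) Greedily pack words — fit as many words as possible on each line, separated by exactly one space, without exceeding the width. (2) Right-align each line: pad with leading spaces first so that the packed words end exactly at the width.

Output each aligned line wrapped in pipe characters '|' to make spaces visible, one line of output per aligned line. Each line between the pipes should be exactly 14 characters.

Answer: |  banana storm|
|     tree fast|
|         tired|
|    understand|
|heart compound|
|     heart owl|
|elephant north|
|  line one ant|
|violin diamond|
|           cup|

Derivation:
Line 1: ['banana', 'storm'] (min_width=12, slack=2)
Line 2: ['tree', 'fast'] (min_width=9, slack=5)
Line 3: ['tired'] (min_width=5, slack=9)
Line 4: ['understand'] (min_width=10, slack=4)
Line 5: ['heart', 'compound'] (min_width=14, slack=0)
Line 6: ['heart', 'owl'] (min_width=9, slack=5)
Line 7: ['elephant', 'north'] (min_width=14, slack=0)
Line 8: ['line', 'one', 'ant'] (min_width=12, slack=2)
Line 9: ['violin', 'diamond'] (min_width=14, slack=0)
Line 10: ['cup'] (min_width=3, slack=11)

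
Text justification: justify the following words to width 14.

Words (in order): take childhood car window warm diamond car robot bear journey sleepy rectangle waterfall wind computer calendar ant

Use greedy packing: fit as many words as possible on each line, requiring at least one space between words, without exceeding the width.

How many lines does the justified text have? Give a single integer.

Line 1: ['take', 'childhood'] (min_width=14, slack=0)
Line 2: ['car', 'window'] (min_width=10, slack=4)
Line 3: ['warm', 'diamond'] (min_width=12, slack=2)
Line 4: ['car', 'robot', 'bear'] (min_width=14, slack=0)
Line 5: ['journey', 'sleepy'] (min_width=14, slack=0)
Line 6: ['rectangle'] (min_width=9, slack=5)
Line 7: ['waterfall', 'wind'] (min_width=14, slack=0)
Line 8: ['computer'] (min_width=8, slack=6)
Line 9: ['calendar', 'ant'] (min_width=12, slack=2)
Total lines: 9

Answer: 9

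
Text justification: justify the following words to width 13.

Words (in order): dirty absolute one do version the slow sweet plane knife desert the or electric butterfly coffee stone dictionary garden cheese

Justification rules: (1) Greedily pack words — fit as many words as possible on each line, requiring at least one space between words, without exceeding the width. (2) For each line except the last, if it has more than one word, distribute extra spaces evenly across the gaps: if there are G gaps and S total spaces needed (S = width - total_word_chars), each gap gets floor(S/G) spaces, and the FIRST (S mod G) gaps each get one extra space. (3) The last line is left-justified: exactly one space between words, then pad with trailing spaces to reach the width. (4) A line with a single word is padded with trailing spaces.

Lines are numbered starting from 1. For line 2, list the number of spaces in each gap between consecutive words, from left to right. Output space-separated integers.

Answer: 2

Derivation:
Line 1: ['dirty'] (min_width=5, slack=8)
Line 2: ['absolute', 'one'] (min_width=12, slack=1)
Line 3: ['do', 'version'] (min_width=10, slack=3)
Line 4: ['the', 'slow'] (min_width=8, slack=5)
Line 5: ['sweet', 'plane'] (min_width=11, slack=2)
Line 6: ['knife', 'desert'] (min_width=12, slack=1)
Line 7: ['the', 'or'] (min_width=6, slack=7)
Line 8: ['electric'] (min_width=8, slack=5)
Line 9: ['butterfly'] (min_width=9, slack=4)
Line 10: ['coffee', 'stone'] (min_width=12, slack=1)
Line 11: ['dictionary'] (min_width=10, slack=3)
Line 12: ['garden', 'cheese'] (min_width=13, slack=0)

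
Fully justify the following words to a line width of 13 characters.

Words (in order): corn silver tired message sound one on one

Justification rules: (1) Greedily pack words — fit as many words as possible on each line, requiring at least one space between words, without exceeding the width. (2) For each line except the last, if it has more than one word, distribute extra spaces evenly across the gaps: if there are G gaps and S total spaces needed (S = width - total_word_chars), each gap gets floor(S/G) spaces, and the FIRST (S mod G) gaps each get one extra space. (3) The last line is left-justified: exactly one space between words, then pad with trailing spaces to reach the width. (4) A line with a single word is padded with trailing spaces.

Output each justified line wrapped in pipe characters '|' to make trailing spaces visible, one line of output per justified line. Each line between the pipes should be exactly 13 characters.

Line 1: ['corn', 'silver'] (min_width=11, slack=2)
Line 2: ['tired', 'message'] (min_width=13, slack=0)
Line 3: ['sound', 'one', 'on'] (min_width=12, slack=1)
Line 4: ['one'] (min_width=3, slack=10)

Answer: |corn   silver|
|tired message|
|sound  one on|
|one          |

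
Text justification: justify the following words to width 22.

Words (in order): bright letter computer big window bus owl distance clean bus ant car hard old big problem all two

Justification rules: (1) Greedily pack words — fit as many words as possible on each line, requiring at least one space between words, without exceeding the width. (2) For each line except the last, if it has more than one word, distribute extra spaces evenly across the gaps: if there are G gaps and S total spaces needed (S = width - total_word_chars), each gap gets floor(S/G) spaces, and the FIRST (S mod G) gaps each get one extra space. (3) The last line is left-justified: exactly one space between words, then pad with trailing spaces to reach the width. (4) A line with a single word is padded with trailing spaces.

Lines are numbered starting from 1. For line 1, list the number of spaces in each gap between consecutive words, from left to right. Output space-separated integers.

Answer: 1 1

Derivation:
Line 1: ['bright', 'letter', 'computer'] (min_width=22, slack=0)
Line 2: ['big', 'window', 'bus', 'owl'] (min_width=18, slack=4)
Line 3: ['distance', 'clean', 'bus', 'ant'] (min_width=22, slack=0)
Line 4: ['car', 'hard', 'old', 'big'] (min_width=16, slack=6)
Line 5: ['problem', 'all', 'two'] (min_width=15, slack=7)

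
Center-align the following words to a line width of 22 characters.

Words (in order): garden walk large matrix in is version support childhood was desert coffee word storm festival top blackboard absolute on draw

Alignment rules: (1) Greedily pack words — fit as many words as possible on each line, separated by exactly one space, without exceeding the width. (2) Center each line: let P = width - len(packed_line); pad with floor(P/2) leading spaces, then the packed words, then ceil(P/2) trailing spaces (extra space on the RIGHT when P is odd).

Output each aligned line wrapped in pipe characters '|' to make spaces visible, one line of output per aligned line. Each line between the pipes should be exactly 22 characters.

Line 1: ['garden', 'walk', 'large'] (min_width=17, slack=5)
Line 2: ['matrix', 'in', 'is', 'version'] (min_width=20, slack=2)
Line 3: ['support', 'childhood', 'was'] (min_width=21, slack=1)
Line 4: ['desert', 'coffee', 'word'] (min_width=18, slack=4)
Line 5: ['storm', 'festival', 'top'] (min_width=18, slack=4)
Line 6: ['blackboard', 'absolute', 'on'] (min_width=22, slack=0)
Line 7: ['draw'] (min_width=4, slack=18)

Answer: |  garden walk large   |
| matrix in is version |
|support childhood was |
|  desert coffee word  |
|  storm festival top  |
|blackboard absolute on|
|         draw         |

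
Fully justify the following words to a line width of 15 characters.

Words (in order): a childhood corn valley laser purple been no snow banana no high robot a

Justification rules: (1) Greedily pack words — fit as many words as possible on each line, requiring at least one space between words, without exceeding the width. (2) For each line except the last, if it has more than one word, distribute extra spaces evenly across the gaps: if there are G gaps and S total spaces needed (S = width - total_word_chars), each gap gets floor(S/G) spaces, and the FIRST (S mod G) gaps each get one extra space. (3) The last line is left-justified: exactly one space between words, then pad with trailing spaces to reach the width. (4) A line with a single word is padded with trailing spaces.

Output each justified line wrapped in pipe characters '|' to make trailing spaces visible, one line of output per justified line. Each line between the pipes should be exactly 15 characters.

Answer: |a     childhood|
|corn     valley|
|laser    purple|
|been   no  snow|
|banana  no high|
|robot a        |

Derivation:
Line 1: ['a', 'childhood'] (min_width=11, slack=4)
Line 2: ['corn', 'valley'] (min_width=11, slack=4)
Line 3: ['laser', 'purple'] (min_width=12, slack=3)
Line 4: ['been', 'no', 'snow'] (min_width=12, slack=3)
Line 5: ['banana', 'no', 'high'] (min_width=14, slack=1)
Line 6: ['robot', 'a'] (min_width=7, slack=8)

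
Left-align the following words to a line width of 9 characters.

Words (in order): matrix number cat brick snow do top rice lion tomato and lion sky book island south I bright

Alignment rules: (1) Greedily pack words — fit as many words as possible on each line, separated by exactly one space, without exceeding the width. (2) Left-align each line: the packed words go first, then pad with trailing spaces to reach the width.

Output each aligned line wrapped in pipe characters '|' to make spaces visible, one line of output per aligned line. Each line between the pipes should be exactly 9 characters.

Answer: |matrix   |
|number   |
|cat brick|
|snow do  |
|top rice |
|lion     |
|tomato   |
|and lion |
|sky book |
|island   |
|south I  |
|bright   |

Derivation:
Line 1: ['matrix'] (min_width=6, slack=3)
Line 2: ['number'] (min_width=6, slack=3)
Line 3: ['cat', 'brick'] (min_width=9, slack=0)
Line 4: ['snow', 'do'] (min_width=7, slack=2)
Line 5: ['top', 'rice'] (min_width=8, slack=1)
Line 6: ['lion'] (min_width=4, slack=5)
Line 7: ['tomato'] (min_width=6, slack=3)
Line 8: ['and', 'lion'] (min_width=8, slack=1)
Line 9: ['sky', 'book'] (min_width=8, slack=1)
Line 10: ['island'] (min_width=6, slack=3)
Line 11: ['south', 'I'] (min_width=7, slack=2)
Line 12: ['bright'] (min_width=6, slack=3)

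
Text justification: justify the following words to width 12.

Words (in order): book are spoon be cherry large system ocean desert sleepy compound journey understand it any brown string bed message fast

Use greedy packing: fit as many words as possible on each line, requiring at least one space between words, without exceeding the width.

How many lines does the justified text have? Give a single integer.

Line 1: ['book', 'are'] (min_width=8, slack=4)
Line 2: ['spoon', 'be'] (min_width=8, slack=4)
Line 3: ['cherry', 'large'] (min_width=12, slack=0)
Line 4: ['system', 'ocean'] (min_width=12, slack=0)
Line 5: ['desert'] (min_width=6, slack=6)
Line 6: ['sleepy'] (min_width=6, slack=6)
Line 7: ['compound'] (min_width=8, slack=4)
Line 8: ['journey'] (min_width=7, slack=5)
Line 9: ['understand'] (min_width=10, slack=2)
Line 10: ['it', 'any', 'brown'] (min_width=12, slack=0)
Line 11: ['string', 'bed'] (min_width=10, slack=2)
Line 12: ['message', 'fast'] (min_width=12, slack=0)
Total lines: 12

Answer: 12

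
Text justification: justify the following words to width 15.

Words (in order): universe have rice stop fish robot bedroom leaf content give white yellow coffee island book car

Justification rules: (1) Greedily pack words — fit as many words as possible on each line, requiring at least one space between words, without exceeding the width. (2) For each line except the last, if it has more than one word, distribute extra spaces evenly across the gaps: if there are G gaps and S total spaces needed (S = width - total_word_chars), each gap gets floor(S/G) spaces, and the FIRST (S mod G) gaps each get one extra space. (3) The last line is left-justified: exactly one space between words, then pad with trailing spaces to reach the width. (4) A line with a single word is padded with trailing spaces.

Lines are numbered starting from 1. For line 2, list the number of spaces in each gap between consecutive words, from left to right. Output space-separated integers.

Answer: 2 1

Derivation:
Line 1: ['universe', 'have'] (min_width=13, slack=2)
Line 2: ['rice', 'stop', 'fish'] (min_width=14, slack=1)
Line 3: ['robot', 'bedroom'] (min_width=13, slack=2)
Line 4: ['leaf', 'content'] (min_width=12, slack=3)
Line 5: ['give', 'white'] (min_width=10, slack=5)
Line 6: ['yellow', 'coffee'] (min_width=13, slack=2)
Line 7: ['island', 'book', 'car'] (min_width=15, slack=0)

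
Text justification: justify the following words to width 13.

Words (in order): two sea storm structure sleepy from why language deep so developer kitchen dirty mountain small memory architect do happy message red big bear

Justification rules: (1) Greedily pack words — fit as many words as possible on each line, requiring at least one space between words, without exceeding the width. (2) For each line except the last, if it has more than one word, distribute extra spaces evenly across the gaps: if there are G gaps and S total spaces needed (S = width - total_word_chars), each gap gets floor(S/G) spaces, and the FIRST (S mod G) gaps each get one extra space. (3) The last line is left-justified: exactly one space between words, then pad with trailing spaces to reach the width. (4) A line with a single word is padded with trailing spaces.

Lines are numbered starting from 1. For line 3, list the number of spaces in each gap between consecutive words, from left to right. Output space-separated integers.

Line 1: ['two', 'sea', 'storm'] (min_width=13, slack=0)
Line 2: ['structure'] (min_width=9, slack=4)
Line 3: ['sleepy', 'from'] (min_width=11, slack=2)
Line 4: ['why', 'language'] (min_width=12, slack=1)
Line 5: ['deep', 'so'] (min_width=7, slack=6)
Line 6: ['developer'] (min_width=9, slack=4)
Line 7: ['kitchen', 'dirty'] (min_width=13, slack=0)
Line 8: ['mountain'] (min_width=8, slack=5)
Line 9: ['small', 'memory'] (min_width=12, slack=1)
Line 10: ['architect', 'do'] (min_width=12, slack=1)
Line 11: ['happy', 'message'] (min_width=13, slack=0)
Line 12: ['red', 'big', 'bear'] (min_width=12, slack=1)

Answer: 3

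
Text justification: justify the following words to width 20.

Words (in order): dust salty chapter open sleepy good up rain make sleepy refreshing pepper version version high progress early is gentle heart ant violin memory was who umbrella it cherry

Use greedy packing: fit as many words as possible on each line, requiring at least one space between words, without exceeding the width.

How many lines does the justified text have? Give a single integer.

Line 1: ['dust', 'salty', 'chapter'] (min_width=18, slack=2)
Line 2: ['open', 'sleepy', 'good', 'up'] (min_width=19, slack=1)
Line 3: ['rain', 'make', 'sleepy'] (min_width=16, slack=4)
Line 4: ['refreshing', 'pepper'] (min_width=17, slack=3)
Line 5: ['version', 'version', 'high'] (min_width=20, slack=0)
Line 6: ['progress', 'early', 'is'] (min_width=17, slack=3)
Line 7: ['gentle', 'heart', 'ant'] (min_width=16, slack=4)
Line 8: ['violin', 'memory', 'was'] (min_width=17, slack=3)
Line 9: ['who', 'umbrella', 'it'] (min_width=15, slack=5)
Line 10: ['cherry'] (min_width=6, slack=14)
Total lines: 10

Answer: 10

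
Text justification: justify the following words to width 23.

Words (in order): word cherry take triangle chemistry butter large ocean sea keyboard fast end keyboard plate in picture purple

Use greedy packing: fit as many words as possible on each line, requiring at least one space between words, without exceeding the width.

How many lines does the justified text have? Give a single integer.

Line 1: ['word', 'cherry', 'take'] (min_width=16, slack=7)
Line 2: ['triangle', 'chemistry'] (min_width=18, slack=5)
Line 3: ['butter', 'large', 'ocean', 'sea'] (min_width=22, slack=1)
Line 4: ['keyboard', 'fast', 'end'] (min_width=17, slack=6)
Line 5: ['keyboard', 'plate', 'in'] (min_width=17, slack=6)
Line 6: ['picture', 'purple'] (min_width=14, slack=9)
Total lines: 6

Answer: 6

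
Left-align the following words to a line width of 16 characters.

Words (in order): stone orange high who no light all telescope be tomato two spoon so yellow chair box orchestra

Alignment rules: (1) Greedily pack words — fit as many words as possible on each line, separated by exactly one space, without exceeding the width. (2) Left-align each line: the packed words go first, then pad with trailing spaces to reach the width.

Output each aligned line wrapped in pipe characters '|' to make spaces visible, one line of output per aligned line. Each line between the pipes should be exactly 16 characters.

Line 1: ['stone', 'orange'] (min_width=12, slack=4)
Line 2: ['high', 'who', 'no'] (min_width=11, slack=5)
Line 3: ['light', 'all'] (min_width=9, slack=7)
Line 4: ['telescope', 'be'] (min_width=12, slack=4)
Line 5: ['tomato', 'two', 'spoon'] (min_width=16, slack=0)
Line 6: ['so', 'yellow', 'chair'] (min_width=15, slack=1)
Line 7: ['box', 'orchestra'] (min_width=13, slack=3)

Answer: |stone orange    |
|high who no     |
|light all       |
|telescope be    |
|tomato two spoon|
|so yellow chair |
|box orchestra   |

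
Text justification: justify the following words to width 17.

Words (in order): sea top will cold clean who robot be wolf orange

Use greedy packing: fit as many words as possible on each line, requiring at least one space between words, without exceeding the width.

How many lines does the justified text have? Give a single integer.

Answer: 3

Derivation:
Line 1: ['sea', 'top', 'will', 'cold'] (min_width=17, slack=0)
Line 2: ['clean', 'who', 'robot'] (min_width=15, slack=2)
Line 3: ['be', 'wolf', 'orange'] (min_width=14, slack=3)
Total lines: 3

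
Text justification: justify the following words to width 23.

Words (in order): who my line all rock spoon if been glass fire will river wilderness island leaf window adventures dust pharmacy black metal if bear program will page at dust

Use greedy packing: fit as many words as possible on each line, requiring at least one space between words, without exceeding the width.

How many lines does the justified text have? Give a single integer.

Answer: 8

Derivation:
Line 1: ['who', 'my', 'line', 'all', 'rock'] (min_width=20, slack=3)
Line 2: ['spoon', 'if', 'been', 'glass'] (min_width=19, slack=4)
Line 3: ['fire', 'will', 'river'] (min_width=15, slack=8)
Line 4: ['wilderness', 'island', 'leaf'] (min_width=22, slack=1)
Line 5: ['window', 'adventures', 'dust'] (min_width=22, slack=1)
Line 6: ['pharmacy', 'black', 'metal', 'if'] (min_width=23, slack=0)
Line 7: ['bear', 'program', 'will', 'page'] (min_width=22, slack=1)
Line 8: ['at', 'dust'] (min_width=7, slack=16)
Total lines: 8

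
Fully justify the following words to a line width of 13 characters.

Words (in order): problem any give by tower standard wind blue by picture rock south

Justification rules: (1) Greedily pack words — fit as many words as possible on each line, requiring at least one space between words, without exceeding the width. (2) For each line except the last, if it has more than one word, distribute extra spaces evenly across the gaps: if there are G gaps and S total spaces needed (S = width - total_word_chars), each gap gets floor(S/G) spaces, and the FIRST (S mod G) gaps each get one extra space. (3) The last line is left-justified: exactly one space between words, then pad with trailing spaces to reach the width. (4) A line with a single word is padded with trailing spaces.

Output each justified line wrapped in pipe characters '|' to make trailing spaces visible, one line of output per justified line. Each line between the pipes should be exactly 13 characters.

Answer: |problem   any|
|give by tower|
|standard wind|
|blue       by|
|picture  rock|
|south        |

Derivation:
Line 1: ['problem', 'any'] (min_width=11, slack=2)
Line 2: ['give', 'by', 'tower'] (min_width=13, slack=0)
Line 3: ['standard', 'wind'] (min_width=13, slack=0)
Line 4: ['blue', 'by'] (min_width=7, slack=6)
Line 5: ['picture', 'rock'] (min_width=12, slack=1)
Line 6: ['south'] (min_width=5, slack=8)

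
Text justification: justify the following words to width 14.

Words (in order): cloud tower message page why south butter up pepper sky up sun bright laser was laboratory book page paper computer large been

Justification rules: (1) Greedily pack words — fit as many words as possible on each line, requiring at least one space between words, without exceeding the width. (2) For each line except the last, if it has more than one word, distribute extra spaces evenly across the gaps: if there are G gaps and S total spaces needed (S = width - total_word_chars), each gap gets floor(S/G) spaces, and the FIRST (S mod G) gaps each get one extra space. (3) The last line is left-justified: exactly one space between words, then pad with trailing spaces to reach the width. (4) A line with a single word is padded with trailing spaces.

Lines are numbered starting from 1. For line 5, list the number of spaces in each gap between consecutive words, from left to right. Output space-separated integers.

Line 1: ['cloud', 'tower'] (min_width=11, slack=3)
Line 2: ['message', 'page'] (min_width=12, slack=2)
Line 3: ['why', 'south'] (min_width=9, slack=5)
Line 4: ['butter', 'up'] (min_width=9, slack=5)
Line 5: ['pepper', 'sky', 'up'] (min_width=13, slack=1)
Line 6: ['sun', 'bright'] (min_width=10, slack=4)
Line 7: ['laser', 'was'] (min_width=9, slack=5)
Line 8: ['laboratory'] (min_width=10, slack=4)
Line 9: ['book', 'page'] (min_width=9, slack=5)
Line 10: ['paper', 'computer'] (min_width=14, slack=0)
Line 11: ['large', 'been'] (min_width=10, slack=4)

Answer: 2 1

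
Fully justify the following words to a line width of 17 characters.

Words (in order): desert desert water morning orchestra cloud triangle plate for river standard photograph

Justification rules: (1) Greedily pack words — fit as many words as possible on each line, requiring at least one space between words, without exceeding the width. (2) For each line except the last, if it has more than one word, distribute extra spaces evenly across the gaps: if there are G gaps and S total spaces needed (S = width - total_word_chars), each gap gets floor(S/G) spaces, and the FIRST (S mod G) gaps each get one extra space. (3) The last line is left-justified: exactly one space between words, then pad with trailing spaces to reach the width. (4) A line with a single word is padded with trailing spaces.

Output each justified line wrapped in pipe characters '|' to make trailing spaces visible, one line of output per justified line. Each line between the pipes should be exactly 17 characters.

Answer: |desert     desert|
|water     morning|
|orchestra   cloud|
|triangle    plate|
|for         river|
|standard         |
|photograph       |

Derivation:
Line 1: ['desert', 'desert'] (min_width=13, slack=4)
Line 2: ['water', 'morning'] (min_width=13, slack=4)
Line 3: ['orchestra', 'cloud'] (min_width=15, slack=2)
Line 4: ['triangle', 'plate'] (min_width=14, slack=3)
Line 5: ['for', 'river'] (min_width=9, slack=8)
Line 6: ['standard'] (min_width=8, slack=9)
Line 7: ['photograph'] (min_width=10, slack=7)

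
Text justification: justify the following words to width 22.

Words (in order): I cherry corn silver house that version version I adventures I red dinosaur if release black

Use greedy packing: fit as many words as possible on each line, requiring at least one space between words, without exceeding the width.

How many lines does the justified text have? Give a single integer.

Answer: 5

Derivation:
Line 1: ['I', 'cherry', 'corn', 'silver'] (min_width=20, slack=2)
Line 2: ['house', 'that', 'version'] (min_width=18, slack=4)
Line 3: ['version', 'I', 'adventures', 'I'] (min_width=22, slack=0)
Line 4: ['red', 'dinosaur', 'if'] (min_width=15, slack=7)
Line 5: ['release', 'black'] (min_width=13, slack=9)
Total lines: 5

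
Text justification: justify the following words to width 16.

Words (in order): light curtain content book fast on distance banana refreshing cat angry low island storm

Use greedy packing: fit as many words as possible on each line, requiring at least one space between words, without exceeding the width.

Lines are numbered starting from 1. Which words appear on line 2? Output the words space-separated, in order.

Line 1: ['light', 'curtain'] (min_width=13, slack=3)
Line 2: ['content', 'book'] (min_width=12, slack=4)
Line 3: ['fast', 'on', 'distance'] (min_width=16, slack=0)
Line 4: ['banana'] (min_width=6, slack=10)
Line 5: ['refreshing', 'cat'] (min_width=14, slack=2)
Line 6: ['angry', 'low', 'island'] (min_width=16, slack=0)
Line 7: ['storm'] (min_width=5, slack=11)

Answer: content book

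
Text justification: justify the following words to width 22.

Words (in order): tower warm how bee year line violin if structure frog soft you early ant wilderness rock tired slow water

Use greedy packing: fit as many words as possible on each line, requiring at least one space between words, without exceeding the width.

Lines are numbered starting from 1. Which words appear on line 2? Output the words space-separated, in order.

Line 1: ['tower', 'warm', 'how', 'bee'] (min_width=18, slack=4)
Line 2: ['year', 'line', 'violin', 'if'] (min_width=19, slack=3)
Line 3: ['structure', 'frog', 'soft'] (min_width=19, slack=3)
Line 4: ['you', 'early', 'ant'] (min_width=13, slack=9)
Line 5: ['wilderness', 'rock', 'tired'] (min_width=21, slack=1)
Line 6: ['slow', 'water'] (min_width=10, slack=12)

Answer: year line violin if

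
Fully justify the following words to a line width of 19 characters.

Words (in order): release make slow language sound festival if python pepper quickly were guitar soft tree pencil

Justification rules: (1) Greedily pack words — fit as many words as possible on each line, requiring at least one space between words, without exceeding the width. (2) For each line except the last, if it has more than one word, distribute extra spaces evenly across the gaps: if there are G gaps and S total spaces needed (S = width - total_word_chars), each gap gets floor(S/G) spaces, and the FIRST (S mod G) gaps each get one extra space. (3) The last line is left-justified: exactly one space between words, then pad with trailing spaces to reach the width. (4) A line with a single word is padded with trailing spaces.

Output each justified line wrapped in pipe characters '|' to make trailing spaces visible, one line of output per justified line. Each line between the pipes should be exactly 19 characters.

Answer: |release  make  slow|
|language      sound|
|festival  if python|
|pepper quickly were|
|guitar   soft  tree|
|pencil             |

Derivation:
Line 1: ['release', 'make', 'slow'] (min_width=17, slack=2)
Line 2: ['language', 'sound'] (min_width=14, slack=5)
Line 3: ['festival', 'if', 'python'] (min_width=18, slack=1)
Line 4: ['pepper', 'quickly', 'were'] (min_width=19, slack=0)
Line 5: ['guitar', 'soft', 'tree'] (min_width=16, slack=3)
Line 6: ['pencil'] (min_width=6, slack=13)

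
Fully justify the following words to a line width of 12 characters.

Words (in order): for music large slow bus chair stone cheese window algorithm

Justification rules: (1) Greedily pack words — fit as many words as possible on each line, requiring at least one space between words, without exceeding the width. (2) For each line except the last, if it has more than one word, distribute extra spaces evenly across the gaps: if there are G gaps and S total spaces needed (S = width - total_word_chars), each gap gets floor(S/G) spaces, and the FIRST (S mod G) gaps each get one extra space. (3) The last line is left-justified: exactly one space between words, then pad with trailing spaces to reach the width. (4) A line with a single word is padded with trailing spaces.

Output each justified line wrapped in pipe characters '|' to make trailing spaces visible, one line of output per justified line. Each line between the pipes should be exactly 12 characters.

Answer: |for    music|
|large   slow|
|bus    chair|
|stone cheese|
|window      |
|algorithm   |

Derivation:
Line 1: ['for', 'music'] (min_width=9, slack=3)
Line 2: ['large', 'slow'] (min_width=10, slack=2)
Line 3: ['bus', 'chair'] (min_width=9, slack=3)
Line 4: ['stone', 'cheese'] (min_width=12, slack=0)
Line 5: ['window'] (min_width=6, slack=6)
Line 6: ['algorithm'] (min_width=9, slack=3)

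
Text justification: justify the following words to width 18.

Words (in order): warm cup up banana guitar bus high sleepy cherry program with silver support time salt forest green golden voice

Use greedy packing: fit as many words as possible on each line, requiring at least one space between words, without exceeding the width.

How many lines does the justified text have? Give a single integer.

Answer: 7

Derivation:
Line 1: ['warm', 'cup', 'up', 'banana'] (min_width=18, slack=0)
Line 2: ['guitar', 'bus', 'high'] (min_width=15, slack=3)
Line 3: ['sleepy', 'cherry'] (min_width=13, slack=5)
Line 4: ['program', 'with'] (min_width=12, slack=6)
Line 5: ['silver', 'support'] (min_width=14, slack=4)
Line 6: ['time', 'salt', 'forest'] (min_width=16, slack=2)
Line 7: ['green', 'golden', 'voice'] (min_width=18, slack=0)
Total lines: 7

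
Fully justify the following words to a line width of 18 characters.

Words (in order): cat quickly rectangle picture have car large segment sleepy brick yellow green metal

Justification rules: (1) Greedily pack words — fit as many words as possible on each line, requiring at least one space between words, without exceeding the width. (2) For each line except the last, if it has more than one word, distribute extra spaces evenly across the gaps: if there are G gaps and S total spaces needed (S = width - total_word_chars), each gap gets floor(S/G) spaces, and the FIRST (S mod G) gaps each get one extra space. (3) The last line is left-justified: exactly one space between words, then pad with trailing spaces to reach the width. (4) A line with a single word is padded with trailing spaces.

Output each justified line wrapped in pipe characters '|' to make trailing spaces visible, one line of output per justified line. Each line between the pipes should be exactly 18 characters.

Line 1: ['cat', 'quickly'] (min_width=11, slack=7)
Line 2: ['rectangle', 'picture'] (min_width=17, slack=1)
Line 3: ['have', 'car', 'large'] (min_width=14, slack=4)
Line 4: ['segment', 'sleepy'] (min_width=14, slack=4)
Line 5: ['brick', 'yellow', 'green'] (min_width=18, slack=0)
Line 6: ['metal'] (min_width=5, slack=13)

Answer: |cat        quickly|
|rectangle  picture|
|have   car   large|
|segment     sleepy|
|brick yellow green|
|metal             |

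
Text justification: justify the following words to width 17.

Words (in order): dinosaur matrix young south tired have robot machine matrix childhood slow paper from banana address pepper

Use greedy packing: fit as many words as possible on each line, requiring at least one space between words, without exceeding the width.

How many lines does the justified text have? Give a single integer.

Answer: 7

Derivation:
Line 1: ['dinosaur', 'matrix'] (min_width=15, slack=2)
Line 2: ['young', 'south', 'tired'] (min_width=17, slack=0)
Line 3: ['have', 'robot'] (min_width=10, slack=7)
Line 4: ['machine', 'matrix'] (min_width=14, slack=3)
Line 5: ['childhood', 'slow'] (min_width=14, slack=3)
Line 6: ['paper', 'from', 'banana'] (min_width=17, slack=0)
Line 7: ['address', 'pepper'] (min_width=14, slack=3)
Total lines: 7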